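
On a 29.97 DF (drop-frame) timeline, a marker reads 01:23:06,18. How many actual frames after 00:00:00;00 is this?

149448

As if non-drop at 30 labels/s: (1 × 3600 + 23 × 60 + 6) × 30 + 18 = 149598.
Minute boundaries passed: 83; those not divisible by 10: 83 − 8 = 75; dropped labels = 2 × 75 = 150.
Actual frame index = 149598 − 150 = 149448.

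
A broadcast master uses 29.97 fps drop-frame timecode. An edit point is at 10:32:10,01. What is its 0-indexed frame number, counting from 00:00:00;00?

As if non-drop at 30 labels/s: (10 × 3600 + 32 × 60 + 10) × 30 + 1 = 1137901.
Minute boundaries passed: 632; those not divisible by 10: 632 − 63 = 569; dropped labels = 2 × 569 = 1138.
Actual frame index = 1137901 − 1138 = 1136763.

1136763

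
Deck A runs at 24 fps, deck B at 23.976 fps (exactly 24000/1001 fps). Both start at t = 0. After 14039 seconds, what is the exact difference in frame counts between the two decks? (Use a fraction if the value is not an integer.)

A emits 24 × 14039 = 336936 frames; B emits 24000/1001 × 14039 = 336936000/1001.
Difference = 336936/1001 frames (≈ 336.5994); B is behind A.

336936/1001 frames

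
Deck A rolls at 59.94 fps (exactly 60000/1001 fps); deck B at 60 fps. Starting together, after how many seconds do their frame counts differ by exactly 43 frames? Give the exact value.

43043/60 seconds

The gap grows by |60 − 60000/1001| = 60/1001 frames per second.
Time for a 43-frame gap: 43 ÷ (60/1001) = 43043/60 s.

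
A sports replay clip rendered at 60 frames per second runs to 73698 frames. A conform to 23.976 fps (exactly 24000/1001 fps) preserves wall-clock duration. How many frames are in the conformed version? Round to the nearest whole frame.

29450 frames

Frames at target rate = 73698 × (24000/1001) / (60) = 29479200/1001 ≈ 29449.750.
Nearest whole frame: 29450.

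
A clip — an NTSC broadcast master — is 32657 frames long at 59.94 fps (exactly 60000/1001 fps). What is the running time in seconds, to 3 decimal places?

544.828 seconds

Running time = 32657 × 1001/60000 = 32689657/60000 s ≈ 544.828 s.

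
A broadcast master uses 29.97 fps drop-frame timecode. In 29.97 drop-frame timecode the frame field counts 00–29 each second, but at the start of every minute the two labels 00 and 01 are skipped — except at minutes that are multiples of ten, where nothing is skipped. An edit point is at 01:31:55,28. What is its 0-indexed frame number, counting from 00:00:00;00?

165314

As if non-drop at 30 labels/s: (1 × 3600 + 31 × 60 + 55) × 30 + 28 = 165478.
Minute boundaries passed: 91; those not divisible by 10: 91 − 9 = 82; dropped labels = 2 × 82 = 164.
Actual frame index = 165478 − 164 = 165314.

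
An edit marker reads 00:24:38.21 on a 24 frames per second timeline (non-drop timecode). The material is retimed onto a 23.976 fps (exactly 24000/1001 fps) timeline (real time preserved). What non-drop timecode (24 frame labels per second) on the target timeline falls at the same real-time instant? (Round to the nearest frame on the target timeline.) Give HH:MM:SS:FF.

Source frame index: (0×3600 + 24×60 + 38) × 24 + 21 = 35493.
Real time: 35493 / (24) = 11831/8 s.
Target frame: (11831/8) × (24000/1001) = 35493000/1001 ≈ 35457.542 → 35458.
At 24 labels/s: frame 35458 → 00:24:37:10.

00:24:37:10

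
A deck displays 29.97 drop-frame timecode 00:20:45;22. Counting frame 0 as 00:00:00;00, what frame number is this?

37336

As if non-drop at 30 labels/s: (0 × 3600 + 20 × 60 + 45) × 30 + 22 = 37372.
Minute boundaries passed: 20; those not divisible by 10: 20 − 2 = 18; dropped labels = 2 × 18 = 36.
Actual frame index = 37372 − 36 = 37336.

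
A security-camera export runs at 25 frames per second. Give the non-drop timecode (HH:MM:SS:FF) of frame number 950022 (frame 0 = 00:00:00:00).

10:33:20:22

950022 ÷ 25 = 38000 full seconds, remainder 22 frames.
38000 s = 10 h 33 min 20 s.
Timecode: 10:33:20:22.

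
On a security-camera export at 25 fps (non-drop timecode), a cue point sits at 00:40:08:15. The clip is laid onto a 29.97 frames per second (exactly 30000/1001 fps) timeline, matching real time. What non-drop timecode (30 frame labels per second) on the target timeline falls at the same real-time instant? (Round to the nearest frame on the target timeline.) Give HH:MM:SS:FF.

Source frame index: (0×3600 + 40×60 + 8) × 25 + 15 = 60215.
Real time: 60215 / (25) = 12043/5 s.
Target frame: (12043/5) × (30000/1001) = 72258000/1001 ≈ 72185.814 → 72186.
At 30 labels/s: frame 72186 → 00:40:06:06.

00:40:06:06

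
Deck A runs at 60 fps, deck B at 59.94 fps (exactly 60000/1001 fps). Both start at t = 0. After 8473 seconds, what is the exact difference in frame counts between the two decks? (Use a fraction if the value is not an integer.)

508380/1001 frames

A emits 60 × 8473 = 508380 frames; B emits 60000/1001 × 8473 = 508380000/1001.
Difference = 508380/1001 frames (≈ 507.8721); B is behind A.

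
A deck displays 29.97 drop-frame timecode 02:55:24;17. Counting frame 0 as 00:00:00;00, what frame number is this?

As if non-drop at 30 labels/s: (2 × 3600 + 55 × 60 + 24) × 30 + 17 = 315737.
Minute boundaries passed: 175; those not divisible by 10: 175 − 17 = 158; dropped labels = 2 × 158 = 316.
Actual frame index = 315737 − 316 = 315421.

315421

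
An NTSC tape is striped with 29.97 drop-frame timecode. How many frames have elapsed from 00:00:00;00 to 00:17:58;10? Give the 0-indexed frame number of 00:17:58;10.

Complete 10-minute blocks: 1, each 17982 frames → 17982.
Remaining 7 whole minutes in the current block: 1800 + 6 × 1798 = 12588 frames.
Within the current minute: 58 × 30 + 10 − 2 = 1748 (labels ;00/;01 skipped at this minute). Total = 17982 + 12588 + 1748 = 32318.

32318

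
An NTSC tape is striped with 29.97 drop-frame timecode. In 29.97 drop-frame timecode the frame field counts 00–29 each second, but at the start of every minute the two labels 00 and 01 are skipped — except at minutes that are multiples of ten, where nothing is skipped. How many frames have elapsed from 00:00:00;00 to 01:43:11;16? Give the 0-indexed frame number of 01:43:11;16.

185560

Complete 10-minute blocks: 10, each 17982 frames → 179820.
Remaining 3 whole minutes in the current block: 1800 + 2 × 1798 = 5396 frames.
Within the current minute: 11 × 30 + 16 − 2 = 344 (labels ;00/;01 skipped at this minute). Total = 179820 + 5396 + 344 = 185560.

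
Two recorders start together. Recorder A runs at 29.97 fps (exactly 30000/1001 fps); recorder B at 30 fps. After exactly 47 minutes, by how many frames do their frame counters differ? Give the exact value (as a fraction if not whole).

47 min = 2820 s.
A emits 30000/1001 × 2820 = 84600000/1001 frames; B emits 30 × 2820 = 84600.
Difference = 84600/1001 frames (≈ 84.5155); B is ahead of A.

84600/1001 frames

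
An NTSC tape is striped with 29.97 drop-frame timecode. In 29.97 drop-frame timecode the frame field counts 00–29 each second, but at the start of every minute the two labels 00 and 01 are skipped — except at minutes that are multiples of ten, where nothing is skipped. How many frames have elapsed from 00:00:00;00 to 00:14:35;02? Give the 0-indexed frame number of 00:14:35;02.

26226

As if non-drop at 30 labels/s: (0 × 3600 + 14 × 60 + 35) × 30 + 2 = 26252.
Minute boundaries passed: 14; those not divisible by 10: 14 − 1 = 13; dropped labels = 2 × 13 = 26.
Actual frame index = 26252 − 26 = 26226.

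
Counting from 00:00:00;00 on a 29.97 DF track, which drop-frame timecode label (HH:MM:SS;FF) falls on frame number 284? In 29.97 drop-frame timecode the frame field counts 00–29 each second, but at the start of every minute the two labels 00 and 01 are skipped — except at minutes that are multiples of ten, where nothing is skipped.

Each 10-minute DF block holds 10 × 60 × 30 − 9 × 2 = 17982 frames. 284 ÷ 17982 → 0 full blocks, remainder 284.
Within the partial block the first minute is 1800 frames and each further minute 1798, so 0 further minute boundaries passed. Total skipped labels = 18 × 0 + 2 × 0 = 0.
Non-drop label index = 284 + 0 = 284; at 30 labels/s that is 00:00:09:14, i.e. DF 00:00:09;14.

00:00:09;14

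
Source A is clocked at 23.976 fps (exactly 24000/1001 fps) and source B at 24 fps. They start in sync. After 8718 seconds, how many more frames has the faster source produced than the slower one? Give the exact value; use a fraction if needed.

209232/1001 frames

A emits 24000/1001 × 8718 = 209232000/1001 frames; B emits 24 × 8718 = 209232.
Difference = 209232/1001 frames (≈ 209.0230); B is ahead of A.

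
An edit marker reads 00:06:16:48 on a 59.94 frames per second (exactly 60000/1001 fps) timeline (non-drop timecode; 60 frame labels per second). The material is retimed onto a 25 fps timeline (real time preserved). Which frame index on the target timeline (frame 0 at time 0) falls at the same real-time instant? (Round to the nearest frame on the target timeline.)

Source frame index: (0×3600 + 6×60 + 16) × 60 + 48 = 22608.
Real time: 22608 / (60000/1001) = 471471/1250 s.
Target frame: (471471/1250) × (25) = 471471/50 ≈ 9429.420 → 9429.

frame 9429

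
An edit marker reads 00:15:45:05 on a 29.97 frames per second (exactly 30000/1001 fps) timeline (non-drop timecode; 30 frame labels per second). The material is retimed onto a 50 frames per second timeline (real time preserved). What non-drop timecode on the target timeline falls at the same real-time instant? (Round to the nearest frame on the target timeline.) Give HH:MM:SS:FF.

Source frame index: (0×3600 + 15×60 + 45) × 30 + 5 = 28355.
Real time: 28355 / (30000/1001) = 5676671/6000 s.
Target frame: (5676671/6000) × (50) = 5676671/120 ≈ 47305.592 → 47306.
At 50 labels/s: frame 47306 → 00:15:46:06.

00:15:46:06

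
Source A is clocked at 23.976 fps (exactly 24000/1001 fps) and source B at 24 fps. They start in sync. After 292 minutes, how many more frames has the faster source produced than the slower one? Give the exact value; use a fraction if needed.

292 min = 17520 s.
A emits 24000/1001 × 17520 = 420480000/1001 frames; B emits 24 × 17520 = 420480.
Difference = 420480/1001 frames (≈ 420.0599); B is ahead of A.

420480/1001 frames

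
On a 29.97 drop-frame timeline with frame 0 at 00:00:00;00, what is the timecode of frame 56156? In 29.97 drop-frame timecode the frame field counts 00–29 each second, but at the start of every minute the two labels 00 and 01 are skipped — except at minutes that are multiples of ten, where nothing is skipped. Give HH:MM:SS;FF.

Ten DF minutes hold 17982 frames, so frame 56156 lies in block 3 (frames 53946–71927) with 2210 frames into that block.
The block's first minute is 1800 frames and the rest 1798 each; 2210 frames reaches minute 1, so 3 × 18 + 1 × 2 = 56 labels have been skipped so far.
Adding those back, label number 56156 + 56 = 56212 at 30 labels/s is 1873 s + 22 f = 0 h 31 min 13 s frame 22, i.e. 00:31:13;22.

00:31:13;22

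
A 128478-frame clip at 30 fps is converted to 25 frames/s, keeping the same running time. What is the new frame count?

Target frames = source frames × (target rate / source rate) = 128478 × (25)/(30) = 128478 × 5/6 = 107065.

107065 frames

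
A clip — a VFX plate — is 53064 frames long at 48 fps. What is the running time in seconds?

1105.5 seconds

Running time = 53064 / (48) = 1105.5 s.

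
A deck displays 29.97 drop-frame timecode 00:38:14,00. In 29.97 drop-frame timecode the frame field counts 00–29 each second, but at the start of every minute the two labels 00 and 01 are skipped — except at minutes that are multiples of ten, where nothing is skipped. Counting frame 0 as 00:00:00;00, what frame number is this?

68750

As if non-drop at 30 labels/s: (0 × 3600 + 38 × 60 + 14) × 30 + 0 = 68820.
Minute boundaries passed: 38; those not divisible by 10: 38 − 3 = 35; dropped labels = 2 × 35 = 70.
Actual frame index = 68820 − 70 = 68750.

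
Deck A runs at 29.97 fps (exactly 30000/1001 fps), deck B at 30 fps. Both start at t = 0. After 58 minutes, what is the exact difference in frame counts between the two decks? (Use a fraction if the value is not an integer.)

104400/1001 frames

58 min = 3480 s.
A emits 30000/1001 × 3480 = 104400000/1001 frames; B emits 30 × 3480 = 104400.
Difference = 104400/1001 frames (≈ 104.2957); B is ahead of A.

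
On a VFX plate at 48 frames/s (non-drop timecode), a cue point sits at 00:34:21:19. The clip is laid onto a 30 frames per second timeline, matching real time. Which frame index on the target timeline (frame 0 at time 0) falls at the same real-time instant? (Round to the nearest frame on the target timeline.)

Source frame index: (0×3600 + 34×60 + 21) × 48 + 19 = 98947.
Real time: 98947 / (48) = 98947/48 s.
Target frame: (98947/48) × (30) = 494735/8 ≈ 61841.875 → 61842.

frame 61842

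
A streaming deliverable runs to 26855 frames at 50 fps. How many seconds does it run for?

537.1 seconds

Running time = 26855 / (50) = 537.1 s.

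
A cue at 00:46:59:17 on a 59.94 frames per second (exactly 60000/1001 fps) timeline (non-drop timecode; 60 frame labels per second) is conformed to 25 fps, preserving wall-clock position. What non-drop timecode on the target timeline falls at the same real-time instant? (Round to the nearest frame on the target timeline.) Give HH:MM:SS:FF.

00:47:02:03

Source frame index: (0×3600 + 46×60 + 59) × 60 + 17 = 169157.
Real time: 169157 / (60000/1001) = 169326157/60000 s.
Target frame: (169326157/60000) × (25) = 169326157/2400 ≈ 70552.565 → 70553.
At 25 labels/s: frame 70553 → 00:47:02:03.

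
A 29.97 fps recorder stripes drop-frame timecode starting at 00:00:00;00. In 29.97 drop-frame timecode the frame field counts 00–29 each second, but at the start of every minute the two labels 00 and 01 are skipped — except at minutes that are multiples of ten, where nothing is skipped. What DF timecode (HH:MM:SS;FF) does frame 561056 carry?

Each 10-minute DF block holds 10 × 60 × 30 − 9 × 2 = 17982 frames. 561056 ÷ 17982 → 31 full blocks, remainder 3614.
Within the partial block the first minute is 1800 frames and each further minute 1798, so 2 further minute boundaries passed. Total skipped labels = 18 × 31 + 2 × 2 = 562.
Non-drop label index = 561056 + 562 = 561618; at 30 labels/s that is 05:12:00:18, i.e. DF 05:12:00;18.

05:12:00;18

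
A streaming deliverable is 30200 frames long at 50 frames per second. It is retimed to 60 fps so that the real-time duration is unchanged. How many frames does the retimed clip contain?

Target frames = source frames × (target rate / source rate) = 30200 × (60)/(50) = 30200 × 6/5 = 36240.

36240 frames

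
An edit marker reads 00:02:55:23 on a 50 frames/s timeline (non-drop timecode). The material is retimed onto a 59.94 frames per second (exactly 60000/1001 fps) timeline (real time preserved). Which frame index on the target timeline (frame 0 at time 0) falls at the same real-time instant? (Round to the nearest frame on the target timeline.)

Source frame index: (0×3600 + 2×60 + 55) × 50 + 23 = 8773.
Real time: 8773 / (50) = 8773/50 s.
Target frame: (8773/50) × (60000/1001) = 10527600/1001 ≈ 10517.083 → 10517.

frame 10517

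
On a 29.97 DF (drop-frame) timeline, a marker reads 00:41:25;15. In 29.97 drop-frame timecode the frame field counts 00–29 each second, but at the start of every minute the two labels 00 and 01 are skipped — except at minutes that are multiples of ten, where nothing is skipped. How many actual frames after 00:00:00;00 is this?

Complete 10-minute blocks: 4, each 17982 frames → 71928.
Remaining 1 whole minute in the current block: 1800 + 0 × 1798 = 1800 frames.
Within the current minute: 25 × 30 + 15 − 2 = 763 (labels ;00/;01 skipped at this minute). Total = 71928 + 1800 + 763 = 74491.

74491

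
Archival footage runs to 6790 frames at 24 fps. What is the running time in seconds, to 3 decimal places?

Running time = 6790 × 1/24 = 3395/12 s ≈ 282.917 s.

282.917 seconds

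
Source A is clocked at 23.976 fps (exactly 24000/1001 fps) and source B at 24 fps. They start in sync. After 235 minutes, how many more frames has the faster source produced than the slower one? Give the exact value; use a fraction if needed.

235 min = 14100 s.
A emits 24000/1001 × 14100 = 338400000/1001 frames; B emits 24 × 14100 = 338400.
Difference = 338400/1001 frames (≈ 338.0619); B is ahead of A.

338400/1001 frames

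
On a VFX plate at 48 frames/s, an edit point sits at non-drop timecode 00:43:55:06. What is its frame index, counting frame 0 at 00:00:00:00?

126486

Total seconds to the label: (0 × 3600 + 43 × 60 + 55) = 2635.
Frame index = 2635 × 48 + 6 = 126486.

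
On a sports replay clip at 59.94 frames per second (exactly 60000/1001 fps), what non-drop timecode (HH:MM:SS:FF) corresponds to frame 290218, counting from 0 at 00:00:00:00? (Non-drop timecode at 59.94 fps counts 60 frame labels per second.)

01:20:36:58

290218 ÷ 60 = 4836 full seconds, remainder 58 frames.
4836 s = 1 h 20 min 36 s.
Timecode: 01:20:36:58.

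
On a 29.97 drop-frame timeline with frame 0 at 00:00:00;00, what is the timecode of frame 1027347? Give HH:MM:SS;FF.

09:31:19;05

Each 10-minute DF block holds 10 × 60 × 30 − 9 × 2 = 17982 frames. 1027347 ÷ 17982 → 57 full blocks, remainder 2373.
Within the partial block the first minute is 1800 frames and each further minute 1798, so 1 further minute boundary passed. Total skipped labels = 18 × 57 + 2 × 1 = 1028.
Non-drop label index = 1027347 + 1028 = 1028375; at 30 labels/s that is 09:31:19:05, i.e. DF 09:31:19;05.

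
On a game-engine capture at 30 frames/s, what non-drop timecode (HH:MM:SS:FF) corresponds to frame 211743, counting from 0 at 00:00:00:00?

211743 ÷ 30 = 7058 full seconds, remainder 3 frames.
7058 s = 1 h 57 min 38 s.
Timecode: 01:57:38:03.

01:57:38:03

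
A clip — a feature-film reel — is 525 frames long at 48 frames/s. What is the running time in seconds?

10.9375 seconds

Running time = 525 / (48) = 10.9375 s.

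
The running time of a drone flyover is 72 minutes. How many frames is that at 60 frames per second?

72 min = 4320 s.
Frames = 4320 × 60 = 259200.

259200 frames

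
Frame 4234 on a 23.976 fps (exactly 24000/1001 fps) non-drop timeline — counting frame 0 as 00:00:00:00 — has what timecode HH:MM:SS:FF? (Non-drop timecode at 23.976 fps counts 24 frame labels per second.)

4234 ÷ 24 = 176 full seconds, remainder 10 frames.
176 s = 0 h 2 min 56 s.
Timecode: 00:02:56:10.

00:02:56:10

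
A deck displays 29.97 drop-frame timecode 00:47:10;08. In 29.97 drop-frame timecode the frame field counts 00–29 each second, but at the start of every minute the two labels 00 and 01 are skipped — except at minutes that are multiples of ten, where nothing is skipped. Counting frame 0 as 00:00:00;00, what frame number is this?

84822

As if non-drop at 30 labels/s: (0 × 3600 + 47 × 60 + 10) × 30 + 8 = 84908.
Minute boundaries passed: 47; those not divisible by 10: 47 − 4 = 43; dropped labels = 2 × 43 = 86.
Actual frame index = 84908 − 86 = 84822.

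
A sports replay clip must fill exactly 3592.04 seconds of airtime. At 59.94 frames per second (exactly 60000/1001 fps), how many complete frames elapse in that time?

215307 frames

Frames = 3592.04 × 60000/1001 = 215522400/1001 ≈ 215307.0929.
Complete frames: 215307.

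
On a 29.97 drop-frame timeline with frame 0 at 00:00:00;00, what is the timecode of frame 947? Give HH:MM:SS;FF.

Ten DF minutes hold 17982 frames, so frame 947 lies in block 0 (frames 0–17981) with 947 frames into that block.
The block's first minute is 1800 frames and the rest 1798 each; 947 frames reaches minute 0, so 0 × 18 + 0 × 2 = 0 labels have been skipped so far.
Adding those back, label number 947 + 0 = 947 at 30 labels/s is 31 s + 17 f = 0 h 0 min 31 s frame 17, i.e. 00:00:31;17.

00:00:31;17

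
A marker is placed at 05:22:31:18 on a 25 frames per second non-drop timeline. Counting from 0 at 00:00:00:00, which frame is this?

Total seconds to the label: (5 × 3600 + 22 × 60 + 31) = 19351.
Frame index = 19351 × 25 + 18 = 483793.

483793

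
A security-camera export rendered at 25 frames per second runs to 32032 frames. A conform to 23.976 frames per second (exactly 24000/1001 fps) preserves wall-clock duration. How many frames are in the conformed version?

30720 frames

Target frames = source frames × (target rate / source rate) = 32032 × (24000/1001)/(25) = 32032 × 960/1001 = 30720.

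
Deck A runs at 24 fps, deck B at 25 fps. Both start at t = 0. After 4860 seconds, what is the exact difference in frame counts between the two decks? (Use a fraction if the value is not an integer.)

A emits 24 × 4860 = 116640 frames; B emits 25 × 4860 = 121500.
Difference = 4860 frames; B is ahead of A.

4860 frames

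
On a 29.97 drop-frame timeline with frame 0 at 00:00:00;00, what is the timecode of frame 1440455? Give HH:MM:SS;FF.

Ten DF minutes hold 17982 frames, so frame 1440455 lies in block 80 (frames 1438560–1456541) with 1895 frames into that block.
The block's first minute is 1800 frames and the rest 1798 each; 1895 frames reaches minute 1, so 80 × 18 + 1 × 2 = 1442 labels have been skipped so far.
Adding those back, label number 1440455 + 1442 = 1441897 at 30 labels/s is 48063 s + 7 f = 13 h 21 min 3 s frame 7, i.e. 13:21:03;07.

13:21:03;07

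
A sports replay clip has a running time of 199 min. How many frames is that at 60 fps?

199 min = 11940 s.
Frames = 11940 × 60 = 716400.

716400 frames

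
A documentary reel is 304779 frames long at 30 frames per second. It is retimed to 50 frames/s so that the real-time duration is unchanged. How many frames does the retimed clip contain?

Target frames = source frames × (target rate / source rate) = 304779 × (50)/(30) = 304779 × 5/3 = 507965.

507965 frames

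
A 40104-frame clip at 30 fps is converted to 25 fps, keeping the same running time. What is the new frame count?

Target frames = source frames × (target rate / source rate) = 40104 × (25)/(30) = 40104 × 5/6 = 33420.

33420 frames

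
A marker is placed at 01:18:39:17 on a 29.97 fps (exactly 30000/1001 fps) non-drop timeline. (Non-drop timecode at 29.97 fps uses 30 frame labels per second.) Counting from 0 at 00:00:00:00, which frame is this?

frame 141587

Total seconds to the label: (1 × 3600 + 18 × 60 + 39) = 4719.
Frame index = 4719 × 30 + 17 = 141587.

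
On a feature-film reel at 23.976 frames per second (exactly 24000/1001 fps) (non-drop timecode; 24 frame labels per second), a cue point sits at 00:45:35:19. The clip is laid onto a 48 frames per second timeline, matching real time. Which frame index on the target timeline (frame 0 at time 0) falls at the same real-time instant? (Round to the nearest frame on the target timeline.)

Source frame index: (0×3600 + 45×60 + 35) × 24 + 19 = 65659.
Real time: 65659 / (24000/1001) = 65724659/24000 s.
Target frame: (65724659/24000) × (48) = 65724659/500 ≈ 131449.318 → 131449.

frame 131449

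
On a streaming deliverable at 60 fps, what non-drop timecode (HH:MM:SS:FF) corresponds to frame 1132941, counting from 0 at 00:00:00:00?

1132941 ÷ 60 = 18882 full seconds, remainder 21 frames.
18882 s = 5 h 14 min 42 s.
Timecode: 05:14:42:21.

05:14:42:21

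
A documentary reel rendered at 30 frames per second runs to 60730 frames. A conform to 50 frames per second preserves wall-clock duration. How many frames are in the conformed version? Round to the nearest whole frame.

101217 frames

Frames at target rate = 60730 × (50) / (30) = 303650/3 ≈ 101216.667.
Nearest whole frame: 101217.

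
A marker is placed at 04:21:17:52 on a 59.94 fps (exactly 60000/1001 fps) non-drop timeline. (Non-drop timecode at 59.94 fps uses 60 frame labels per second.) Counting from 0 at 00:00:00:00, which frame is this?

Total seconds to the label: (4 × 3600 + 21 × 60 + 17) = 15677.
Frame index = 15677 × 60 + 52 = 940672.

940672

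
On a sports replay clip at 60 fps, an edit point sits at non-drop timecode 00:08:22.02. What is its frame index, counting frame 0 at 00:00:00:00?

frame 30122

Total seconds to the label: (0 × 3600 + 8 × 60 + 22) = 502.
Frame index = 502 × 60 + 2 = 30122.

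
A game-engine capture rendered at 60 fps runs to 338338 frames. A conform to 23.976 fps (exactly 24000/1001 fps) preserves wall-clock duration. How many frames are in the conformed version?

135200 frames

Target frames = source frames × (target rate / source rate) = 338338 × (24000/1001)/(60) = 338338 × 400/1001 = 135200.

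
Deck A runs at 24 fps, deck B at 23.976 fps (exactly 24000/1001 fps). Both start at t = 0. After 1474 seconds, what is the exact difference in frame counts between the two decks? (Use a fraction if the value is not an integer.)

A emits 24 × 1474 = 35376 frames; B emits 24000/1001 × 1474 = 3216000/91.
Difference = 3216/91 frames (≈ 35.3407); B is behind A.

3216/91 frames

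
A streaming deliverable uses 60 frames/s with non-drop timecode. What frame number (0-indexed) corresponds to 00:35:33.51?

Total seconds to the label: (0 × 3600 + 35 × 60 + 33) = 2133.
Frame index = 2133 × 60 + 51 = 128031.

128031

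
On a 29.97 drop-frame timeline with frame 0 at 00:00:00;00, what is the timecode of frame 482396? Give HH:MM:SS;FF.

Each 10-minute DF block holds 10 × 60 × 30 − 9 × 2 = 17982 frames. 482396 ÷ 17982 → 26 full blocks, remainder 14864.
Within the partial block the first minute is 1800 frames and each further minute 1798, so 8 further minute boundaries passed. Total skipped labels = 18 × 26 + 2 × 8 = 484.
Non-drop label index = 482396 + 484 = 482880; at 30 labels/s that is 04:28:16:00, i.e. DF 04:28:16;00.

04:28:16;00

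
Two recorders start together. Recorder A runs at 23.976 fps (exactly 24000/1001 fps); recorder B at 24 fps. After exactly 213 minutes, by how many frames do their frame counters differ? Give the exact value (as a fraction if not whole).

213 min = 12780 s.
A emits 24000/1001 × 12780 = 306720000/1001 frames; B emits 24 × 12780 = 306720.
Difference = 306720/1001 frames (≈ 306.4136); B is ahead of A.

306720/1001 frames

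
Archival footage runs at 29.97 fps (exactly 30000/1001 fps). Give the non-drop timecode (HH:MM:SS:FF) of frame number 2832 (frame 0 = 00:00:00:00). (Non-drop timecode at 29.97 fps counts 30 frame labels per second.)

00:01:34:12

2832 ÷ 30 = 94 full seconds, remainder 12 frames.
94 s = 0 h 1 min 34 s.
Timecode: 00:01:34:12.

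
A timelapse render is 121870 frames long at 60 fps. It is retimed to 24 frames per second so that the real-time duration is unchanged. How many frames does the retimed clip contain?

48748 frames

Target frames = source frames × (target rate / source rate) = 121870 × (24)/(60) = 121870 × 2/5 = 48748.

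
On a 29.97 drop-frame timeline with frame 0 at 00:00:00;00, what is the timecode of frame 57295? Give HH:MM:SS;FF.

00:31:51;21

Ten DF minutes hold 17982 frames, so frame 57295 lies in block 3 (frames 53946–71927) with 3349 frames into that block.
The block's first minute is 1800 frames and the rest 1798 each; 3349 frames reaches minute 1, so 3 × 18 + 1 × 2 = 56 labels have been skipped so far.
Adding those back, label number 57295 + 56 = 57351 at 30 labels/s is 1911 s + 21 f = 0 h 31 min 51 s frame 21, i.e. 00:31:51;21.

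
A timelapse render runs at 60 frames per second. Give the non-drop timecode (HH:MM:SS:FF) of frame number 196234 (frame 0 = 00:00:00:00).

196234 ÷ 60 = 3270 full seconds, remainder 34 frames.
3270 s = 0 h 54 min 30 s.
Timecode: 00:54:30:34.

00:54:30:34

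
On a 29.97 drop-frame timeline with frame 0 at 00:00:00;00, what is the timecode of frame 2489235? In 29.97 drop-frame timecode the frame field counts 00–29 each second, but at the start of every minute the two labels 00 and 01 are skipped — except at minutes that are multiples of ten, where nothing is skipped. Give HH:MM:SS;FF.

Each 10-minute DF block holds 10 × 60 × 30 − 9 × 2 = 17982 frames. 2489235 ÷ 17982 → 138 full blocks, remainder 7719.
Within the partial block the first minute is 1800 frames and each further minute 1798, so 4 further minute boundaries passed. Total skipped labels = 18 × 138 + 2 × 4 = 2492.
Non-drop label index = 2489235 + 2492 = 2491727; at 30 labels/s that is 23:04:17:17, i.e. DF 23:04:17;17.

23:04:17;17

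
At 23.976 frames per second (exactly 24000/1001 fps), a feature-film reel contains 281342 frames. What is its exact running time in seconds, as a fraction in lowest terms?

140811671/12000 seconds

Running time = 281342 ÷ (24000/1001) = 281342 × 1001/24000 = 140811671/12000 s.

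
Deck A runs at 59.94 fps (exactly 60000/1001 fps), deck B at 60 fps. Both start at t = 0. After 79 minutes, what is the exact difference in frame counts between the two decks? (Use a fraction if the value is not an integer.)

284400/1001 frames

79 min = 4740 s.
A emits 60000/1001 × 4740 = 284400000/1001 frames; B emits 60 × 4740 = 284400.
Difference = 284400/1001 frames (≈ 284.1159); B is ahead of A.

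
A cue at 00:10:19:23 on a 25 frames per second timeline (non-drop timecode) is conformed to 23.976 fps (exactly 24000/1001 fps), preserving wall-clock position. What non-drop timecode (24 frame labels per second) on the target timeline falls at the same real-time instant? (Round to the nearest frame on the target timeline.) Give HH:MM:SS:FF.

Source frame index: (0×3600 + 10×60 + 19) × 25 + 23 = 15498.
Real time: 15498 / (25) = 15498/25 s.
Target frame: (15498/25) × (24000/1001) = 2125440/143 ≈ 14863.217 → 14863.
At 24 labels/s: frame 14863 → 00:10:19:07.

00:10:19:07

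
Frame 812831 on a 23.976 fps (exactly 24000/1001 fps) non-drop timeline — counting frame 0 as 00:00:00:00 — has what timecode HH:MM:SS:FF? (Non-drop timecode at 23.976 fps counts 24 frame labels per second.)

812831 ÷ 24 = 33867 full seconds, remainder 23 frames.
33867 s = 9 h 24 min 27 s.
Timecode: 09:24:27:23.

09:24:27:23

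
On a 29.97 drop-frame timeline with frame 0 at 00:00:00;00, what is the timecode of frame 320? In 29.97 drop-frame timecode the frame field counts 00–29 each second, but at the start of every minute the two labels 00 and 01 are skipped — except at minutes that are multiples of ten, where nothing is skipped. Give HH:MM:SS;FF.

00:00:10;20

Ten DF minutes hold 17982 frames, so frame 320 lies in block 0 (frames 0–17981) with 320 frames into that block.
The block's first minute is 1800 frames and the rest 1798 each; 320 frames reaches minute 0, so 0 × 18 + 0 × 2 = 0 labels have been skipped so far.
Adding those back, label number 320 + 0 = 320 at 30 labels/s is 10 s + 20 f = 0 h 0 min 10 s frame 20, i.e. 00:00:10;20.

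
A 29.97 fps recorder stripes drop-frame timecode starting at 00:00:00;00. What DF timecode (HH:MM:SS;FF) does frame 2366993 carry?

21:56:18;23

Each 10-minute DF block holds 10 × 60 × 30 − 9 × 2 = 17982 frames. 2366993 ÷ 17982 → 131 full blocks, remainder 11351.
Within the partial block the first minute is 1800 frames and each further minute 1798, so 6 further minute boundaries passed. Total skipped labels = 18 × 131 + 2 × 6 = 2370.
Non-drop label index = 2366993 + 2370 = 2369363; at 30 labels/s that is 21:56:18:23, i.e. DF 21:56:18;23.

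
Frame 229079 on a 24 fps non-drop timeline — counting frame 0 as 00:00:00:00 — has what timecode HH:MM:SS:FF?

02:39:04:23

229079 ÷ 24 = 9544 full seconds, remainder 23 frames.
9544 s = 2 h 39 min 4 s.
Timecode: 02:39:04:23.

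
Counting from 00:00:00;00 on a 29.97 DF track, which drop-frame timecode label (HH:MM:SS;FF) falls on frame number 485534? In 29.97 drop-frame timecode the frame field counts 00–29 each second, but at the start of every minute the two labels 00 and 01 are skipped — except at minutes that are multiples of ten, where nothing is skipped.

04:30:00;20

Each 10-minute DF block holds 10 × 60 × 30 − 9 × 2 = 17982 frames. 485534 ÷ 17982 → 27 full blocks, remainder 20.
Within the partial block the first minute is 1800 frames and each further minute 1798, so 0 further minute boundaries passed. Total skipped labels = 18 × 27 + 2 × 0 = 486.
Non-drop label index = 485534 + 486 = 486020; at 30 labels/s that is 04:30:00:20, i.e. DF 04:30:00;20.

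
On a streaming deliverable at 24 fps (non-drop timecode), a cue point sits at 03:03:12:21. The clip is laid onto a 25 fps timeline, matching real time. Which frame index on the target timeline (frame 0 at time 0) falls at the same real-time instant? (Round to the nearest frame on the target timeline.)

Source frame index: (3×3600 + 3×60 + 12) × 24 + 21 = 263829.
Real time: 263829 / (24) = 87943/8 s.
Target frame: (87943/8) × (25) = 2198575/8 ≈ 274821.875 → 274822.

frame 274822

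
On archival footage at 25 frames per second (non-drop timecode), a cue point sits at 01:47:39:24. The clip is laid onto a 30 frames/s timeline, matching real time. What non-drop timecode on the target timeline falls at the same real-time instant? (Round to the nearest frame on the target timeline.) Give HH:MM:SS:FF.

Source frame index: (1×3600 + 47×60 + 39) × 25 + 24 = 161499.
Real time: 161499 / (25) = 161499/25 s.
Target frame: (161499/25) × (30) = 968994/5 ≈ 193798.800 → 193799.
At 30 labels/s: frame 193799 → 01:47:39:29.

01:47:39:29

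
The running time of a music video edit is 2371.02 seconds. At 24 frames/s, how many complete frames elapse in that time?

Frames = 2371.02 × 24 = 1422612/25 ≈ 56904.4800.
Complete frames: 56904.

56904 frames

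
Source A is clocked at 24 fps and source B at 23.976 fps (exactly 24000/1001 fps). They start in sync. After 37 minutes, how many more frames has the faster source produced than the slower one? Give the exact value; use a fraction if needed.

37 min = 2220 s.
A emits 24 × 2220 = 53280 frames; B emits 24000/1001 × 2220 = 53280000/1001.
Difference = 53280/1001 frames (≈ 53.2268); B is behind A.

53280/1001 frames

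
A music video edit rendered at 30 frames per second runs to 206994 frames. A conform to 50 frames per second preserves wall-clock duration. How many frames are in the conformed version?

Target frames = source frames × (target rate / source rate) = 206994 × (50)/(30) = 206994 × 5/3 = 344990.

344990 frames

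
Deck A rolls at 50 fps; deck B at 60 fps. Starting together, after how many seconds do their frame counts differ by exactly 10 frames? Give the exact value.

The gap grows by |60 − 50| = 10 frames per second.
Time for a 10-frame gap: 10 ÷ (10) = 1 s.

1 seconds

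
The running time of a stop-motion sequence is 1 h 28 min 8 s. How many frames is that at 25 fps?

1 h 28 min 8 s = 5288 s.
Frames = 5288 × 25 = 132200.

132200 frames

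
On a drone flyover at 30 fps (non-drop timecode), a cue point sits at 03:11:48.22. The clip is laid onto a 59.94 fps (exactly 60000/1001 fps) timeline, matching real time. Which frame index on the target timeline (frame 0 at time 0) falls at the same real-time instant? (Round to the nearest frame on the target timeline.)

Source frame index: (3×3600 + 11×60 + 48) × 30 + 22 = 345262.
Real time: 345262 / (30) = 172631/15 s.
Target frame: (172631/15) × (60000/1001) = 690524000/1001 ≈ 689834.166 → 689834.

frame 689834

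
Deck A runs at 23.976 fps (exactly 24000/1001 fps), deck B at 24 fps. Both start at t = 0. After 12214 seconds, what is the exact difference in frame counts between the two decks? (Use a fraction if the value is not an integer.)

293136/1001 frames

A emits 24000/1001 × 12214 = 293136000/1001 frames; B emits 24 × 12214 = 293136.
Difference = 293136/1001 frames (≈ 292.8432); B is ahead of A.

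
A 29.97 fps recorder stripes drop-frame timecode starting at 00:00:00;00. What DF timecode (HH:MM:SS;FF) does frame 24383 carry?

Ten DF minutes hold 17982 frames, so frame 24383 lies in block 1 (frames 17982–35963) with 6401 frames into that block.
The block's first minute is 1800 frames and the rest 1798 each; 6401 frames reaches minute 3, so 1 × 18 + 3 × 2 = 24 labels have been skipped so far.
Adding those back, label number 24383 + 24 = 24407 at 30 labels/s is 813 s + 17 f = 0 h 13 min 33 s frame 17, i.e. 00:13:33;17.

00:13:33;17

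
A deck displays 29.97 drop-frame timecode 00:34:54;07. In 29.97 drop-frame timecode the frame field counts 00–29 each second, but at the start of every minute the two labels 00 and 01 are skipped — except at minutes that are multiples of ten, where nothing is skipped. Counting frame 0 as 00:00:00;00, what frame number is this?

Complete 10-minute blocks: 3, each 17982 frames → 53946.
Remaining 4 whole minutes in the current block: 1800 + 3 × 1798 = 7194 frames.
Within the current minute: 54 × 30 + 7 − 2 = 1625 (labels ;00/;01 skipped at this minute). Total = 53946 + 7194 + 1625 = 62765.

62765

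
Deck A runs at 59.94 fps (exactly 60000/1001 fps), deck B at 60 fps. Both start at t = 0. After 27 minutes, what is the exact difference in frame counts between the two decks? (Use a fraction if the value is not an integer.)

97200/1001 frames

27 min = 1620 s.
A emits 60000/1001 × 1620 = 97200000/1001 frames; B emits 60 × 1620 = 97200.
Difference = 97200/1001 frames (≈ 97.1029); B is ahead of A.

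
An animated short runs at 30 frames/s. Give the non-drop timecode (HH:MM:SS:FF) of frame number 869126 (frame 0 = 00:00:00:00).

869126 ÷ 30 = 28970 full seconds, remainder 26 frames.
28970 s = 8 h 2 min 50 s.
Timecode: 08:02:50:26.

08:02:50:26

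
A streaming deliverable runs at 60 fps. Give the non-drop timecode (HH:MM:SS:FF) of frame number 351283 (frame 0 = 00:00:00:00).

351283 ÷ 60 = 5854 full seconds, remainder 43 frames.
5854 s = 1 h 37 min 34 s.
Timecode: 01:37:34:43.

01:37:34:43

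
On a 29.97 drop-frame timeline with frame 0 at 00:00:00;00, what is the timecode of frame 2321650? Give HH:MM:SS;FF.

Each 10-minute DF block holds 10 × 60 × 30 − 9 × 2 = 17982 frames. 2321650 ÷ 17982 → 129 full blocks, remainder 1972.
Within the partial block the first minute is 1800 frames and each further minute 1798, so 1 further minute boundary passed. Total skipped labels = 18 × 129 + 2 × 1 = 2324.
Non-drop label index = 2321650 + 2324 = 2323974; at 30 labels/s that is 21:31:05:24, i.e. DF 21:31:05;24.

21:31:05;24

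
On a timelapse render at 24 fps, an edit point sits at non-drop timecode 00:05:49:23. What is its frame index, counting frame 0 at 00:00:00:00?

8399

Total seconds to the label: (0 × 3600 + 5 × 60 + 49) = 349.
Frame index = 349 × 24 + 23 = 8399.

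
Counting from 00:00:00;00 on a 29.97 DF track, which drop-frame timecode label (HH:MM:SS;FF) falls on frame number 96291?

Ten DF minutes hold 17982 frames, so frame 96291 lies in block 5 (frames 89910–107891) with 6381 frames into that block.
The block's first minute is 1800 frames and the rest 1798 each; 6381 frames reaches minute 3, so 5 × 18 + 3 × 2 = 96 labels have been skipped so far.
Adding those back, label number 96291 + 96 = 96387 at 30 labels/s is 3212 s + 27 f = 0 h 53 min 32 s frame 27, i.e. 00:53:32;27.

00:53:32;27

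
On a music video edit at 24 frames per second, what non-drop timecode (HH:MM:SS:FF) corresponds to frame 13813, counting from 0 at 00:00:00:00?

00:09:35:13

13813 ÷ 24 = 575 full seconds, remainder 13 frames.
575 s = 0 h 9 min 35 s.
Timecode: 00:09:35:13.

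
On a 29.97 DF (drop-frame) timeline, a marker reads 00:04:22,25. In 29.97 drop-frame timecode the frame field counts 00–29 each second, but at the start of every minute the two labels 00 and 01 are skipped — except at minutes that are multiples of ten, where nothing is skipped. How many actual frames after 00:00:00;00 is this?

7877

As if non-drop at 30 labels/s: (0 × 3600 + 4 × 60 + 22) × 30 + 25 = 7885.
Minute boundaries passed: 4; those not divisible by 10: 4 − 0 = 4; dropped labels = 2 × 4 = 8.
Actual frame index = 7885 − 8 = 7877.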